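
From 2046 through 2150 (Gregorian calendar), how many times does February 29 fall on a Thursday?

Leap years in 2046–2150: 25 of them.
Feb 29 weekday advances by 5 (mod 7) from one leap year to the next four years later (or differs when a century non-leap intervenes).
Leap-day weekdays: 2048:Sat 2052:Thu✓ 2056:Tue 2060:Sun 2064:Fri 2068:Wed 2072:Mon 2076:Sat 2080:Thu✓ 2084:Tue 2088:Sun 2092:Fri 2096:Wed 2104:Fri 2108:Wed 2112:Mon 2116:Sat 2120:Thu✓ 2124:Tue 2128:Sun 2132:Fri 2136:Wed 2140:Mon 2144:Sat 2148:Thu✓
Thursday: 2052, 2080, 2120, 2148 → 4.

4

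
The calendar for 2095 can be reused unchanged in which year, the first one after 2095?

2101

Two years share a calendar iff Jan 1 falls on the same weekday and both are leap or both are common. 2095: Jan 1 is Saturday, common year.
2096: Jan 1 Sunday, leap
2097: Jan 1 Tuesday, common
2098: Jan 1 Wednesday, common
2099: Jan 1 Thursday, common
2100: Jan 1 Friday, common
2101: Jan 1 Saturday, common
2101 matches on both conditions.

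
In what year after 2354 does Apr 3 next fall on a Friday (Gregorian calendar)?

From one year to the next, a fixed date's weekday advances by 1, or by 2 when a Feb 29 lies between the two dates.
2354: April 3 is Saturday.
2355: Sunday (+1)
2356: Tuesday (+2)
2357: Wednesday (+1)
2358: Thursday (+1)
2359: Friday (+1)
Apr 3 falls on a Friday in 2359.

2359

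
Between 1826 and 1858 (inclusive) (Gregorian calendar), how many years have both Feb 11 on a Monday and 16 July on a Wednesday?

Check each year's weekday for Feb 11 and 16 July:
  1826: Sat/Sun  1827: Sun/Mon  1828: Mon/Wed ✓  1829: Wed/Thu  1830: Thu/Fri  1831: Fri/Sat  1832: Sat/Mon  1833: Mon/Tue  1834: Tue/Wed  1835: Wed/Thu  1836: Thu/Sat  1837: Sat/Sun  1838: Sun/Mon  1839: Mon/Tue  …(5 more)…  1845: Tue/Wed  1846: Wed/Thu  1847: Thu/Fri  1848: Fri/Sun  1849: Sun/Mon  1850: Mon/Tue  1851: Tue/Wed  1852: Wed/Fri  1853: Fri/Sat  1854: Sat/Sun  1855: Sun/Mon  1856: Mon/Wed ✓  1857: Wed/Thu  1858: Thu/Fri
Both conditions hold in: 1828, 1856 — 2.

2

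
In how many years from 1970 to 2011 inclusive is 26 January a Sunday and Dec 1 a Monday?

Check each year's weekday for 26 January and Dec 1:
  1970: Mon/Tue  1971: Tue/Wed  1972: Wed/Fri  1973: Fri/Sat  1974: Sat/Sun  1975: Sun/Mon ✓  1976: Mon/Wed  1977: Wed/Thu  1978: Thu/Fri  1979: Fri/Sat  1980: Sat/Mon  1981: Mon/Tue  1982: Tue/Wed  1983: Wed/Thu  …(14 more)…  1998: Mon/Tue  1999: Tue/Wed  2000: Wed/Fri  2001: Fri/Sat  2002: Sat/Sun  2003: Sun/Mon ✓  2004: Mon/Wed  2005: Wed/Thu  2006: Thu/Fri  2007: Fri/Sat  2008: Sat/Mon  2009: Mon/Tue  2010: Tue/Wed  2011: Wed/Thu
Both conditions hold in: 1975, 1986, 1997, 2003 — 4.

4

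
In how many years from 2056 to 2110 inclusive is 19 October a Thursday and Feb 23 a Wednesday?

Check each year's weekday for 19 October and Feb 23:
  2056: Thu/Wed ✓  2057: Fri/Fri  2058: Sat/Sat  2059: Sun/Sun  2060: Tue/Mon  2061: Wed/Wed  2062: Thu/Thu  2063: Fri/Fri  2064: Sun/Sat  2065: Mon/Mon  2066: Tue/Tue  2067: Wed/Wed  2068: Fri/Thu  2069: Sat/Sat  …(27 more)…  2097: Sat/Sat  2098: Sun/Sun  2099: Mon/Mon  2100: Tue/Tue  2101: Wed/Wed  2102: Thu/Thu  2103: Fri/Fri  2104: Sun/Sat  2105: Mon/Mon  2106: Tue/Tue  2107: Wed/Wed  2108: Fri/Thu  2109: Sat/Sat  2110: Sun/Sun
Both conditions hold in: 2056, 2084 — 2.

2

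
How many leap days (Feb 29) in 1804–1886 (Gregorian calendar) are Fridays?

Leap years in 1804–1886: 21 of them.
Feb 29 weekday advances by 5 (mod 7) from one leap year to the next four years later (or differs when a century non-leap intervenes).
Leap-day weekdays: 1804:Wed 1808:Mon 1812:Sat 1816:Thu 1820:Tue 1824:Sun 1828:Fri✓ 1832:Wed 1836:Mon 1840:Sat 1844:Thu 1848:Tue 1852:Sun 1856:Fri✓ 1860:Wed 1864:Mon 1868:Sat 1872:Thu 1876:Tue 1880:Sun 1884:Fri✓
Friday: 1828, 1856, 1884 → 3.

3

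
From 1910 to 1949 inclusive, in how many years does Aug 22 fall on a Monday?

Track Aug 22's weekday year by year (advancing +1, or +2 across a Feb 29):
  1910: Mon ✓  1911: Tue (+1)  1912: Thu (+2)  1913: Fri (+1)  1914: Sat (+1)
  1915: Sun (+1)  1916: Tue (+2)  1917: Wed (+1)  1918: Thu (+1)  1919: Fri (+1)
  1920: Sun (+2)  1921: Mon (+1) ✓  1922: Tue (+1)  1923: Wed (+1)  … (12 more years) …
  1936: Sat (+2)  1937: Sun (+1)  1938: Mon (+1) ✓  1939: Tue (+1)  1940: Thu (+2)
  1941: Fri (+1)  1942: Sat (+1)  1943: Sun (+1)  1944: Tue (+2)  1945: Wed (+1)
  1946: Thu (+1)  1947: Fri (+1)  1948: Sun (+2)  1949: Mon (+1) ✓
Monday years: 1910, 1921, 1927, 1932, 1938, 1949 — 6 in total.

6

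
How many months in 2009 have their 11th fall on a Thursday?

Check the 11th of each month of 2009: Jan 11: Sun, Feb 11: Wed, Mar 11: Wed, Apr 11: Sat, May 11: Mon, Jun 11: Thu, Jul 11: Sat, Aug 11: Tue, Sep 11: Fri, Oct 11: Sun, Nov 11: Wed, Dec 11: Fri.
Thursday occurs in June — 1 month.

1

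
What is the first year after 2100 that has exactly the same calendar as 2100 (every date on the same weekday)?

Two years share a calendar iff Jan 1 falls on the same weekday and both are leap or both are common. 2100: Jan 1 is Friday, common year.
2101: Jan 1 Saturday, common
2102: Jan 1 Sunday, common
2103: Jan 1 Monday, common
2104: Jan 1 Tuesday, leap
2105: Jan 1 Thursday, common
2106: Jan 1 Friday, common
2106 matches on both conditions.

2106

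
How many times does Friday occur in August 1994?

4

August 1994 has 31 days and begins on Monday.
The first Friday is August 5.
Fridays fall on 5, 12, 19, 26 — that's 4.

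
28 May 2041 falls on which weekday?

Tuesday

January 1, 2041 is a Tuesday.
May 28 is day 148 of the year, i.e. 147 days after Jan 1.
147 mod 7 = 0, so advance 0 weekdays from Tuesday: Tuesday.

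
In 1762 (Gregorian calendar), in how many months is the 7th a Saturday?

1

Check the 7th of each month of 1762: Jan 7: Thu, Feb 7: Sun, Mar 7: Sun, Apr 7: Wed, May 7: Fri, Jun 7: Mon, Jul 7: Wed, Aug 7: Sat, Sep 7: Tue, Oct 7: Thu, Nov 7: Sun, Dec 7: Tue.
Saturday occurs in August — 1 month.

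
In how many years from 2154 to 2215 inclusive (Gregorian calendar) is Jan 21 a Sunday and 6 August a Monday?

Check each year's weekday for Jan 21 and 6 August:
  2154: Mon/Tue  2155: Tue/Wed  2156: Wed/Fri  2157: Fri/Sat  2158: Sat/Sun  2159: Sun/Mon ✓  2160: Mon/Wed  2161: Wed/Thu  2162: Thu/Fri  2163: Fri/Sat  2164: Sat/Mon  2165: Mon/Tue  2166: Tue/Wed  2167: Wed/Thu  …(34 more)…  2202: Thu/Fri  2203: Fri/Sat  2204: Sat/Mon  2205: Mon/Tue  2206: Tue/Wed  2207: Wed/Thu  2208: Thu/Sat  2209: Sat/Sun  2210: Sun/Mon ✓  2211: Mon/Tue  2212: Tue/Thu  2213: Thu/Fri  2214: Fri/Sat  2215: Sat/Sun
Both conditions hold in: 2159, 2170, 2181, 2187, 2198, 2210 — 6.

6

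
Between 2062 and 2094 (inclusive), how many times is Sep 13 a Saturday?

5

Track Sep 13's weekday year by year (advancing +1, or +2 across a Feb 29):
  2062: Wed  2063: Thu (+1)  2064: Sat (+2) ✓  2065: Sun (+1)  2066: Mon (+1)
  2067: Tue (+1)  2068: Thu (+2)  2069: Fri (+1)  2070: Sat (+1) ✓  2071: Sun (+1)
  2072: Tue (+2)  2073: Wed (+1)  2074: Thu (+1)  2075: Fri (+1)  … (5 more years) …
  2081: Sat (+1) ✓  2082: Sun (+1)  2083: Mon (+1)  2084: Wed (+2)  2085: Thu (+1)
  2086: Fri (+1)  2087: Sat (+1) ✓  2088: Mon (+2)  2089: Tue (+1)  2090: Wed (+1)
  2091: Thu (+1)  2092: Sat (+2) ✓  2093: Sun (+1)  2094: Mon (+1)
Saturday years: 2064, 2070, 2081, 2087, 2092 — 5 in total.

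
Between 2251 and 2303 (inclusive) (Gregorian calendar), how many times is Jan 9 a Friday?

8

Track Jan 9's weekday year by year (advancing +1, or +2 across a Feb 29):
  2251: Thu  2252: Fri (+1) ✓  2253: Sun (+2)  2254: Mon (+1)  2255: Tue (+1)
  2256: Wed (+1)  2257: Fri (+2) ✓  2258: Sat (+1)  2259: Sun (+1)  2260: Mon (+1)
  2261: Wed (+2)  2262: Thu (+1)  2263: Fri (+1) ✓  2264: Sat (+1)  … (25 more years) …
  2290: Thu (+1)  2291: Fri (+1) ✓  2292: Sat (+1)  2293: Mon (+2)  2294: Tue (+1)
  2295: Wed (+1)  2296: Thu (+1)  2297: Sat (+2)  2298: Sun (+1)  2299: Mon (+1)
  2300: Tue (+1)  2301: Wed (+1)  2302: Thu (+1)  2303: Fri (+1) ✓
Friday years: 2252, 2257, 2263, 2274, 2280, 2285, 2291, 2303 — 8 in total.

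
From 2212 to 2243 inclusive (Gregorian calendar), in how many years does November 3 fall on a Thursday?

Track November 3's weekday year by year (advancing +1, or +2 across a Feb 29):
  2212: Tue  2213: Wed (+1)  2214: Thu (+1) ✓  2215: Fri (+1)  2216: Sun (+2)
  2217: Mon (+1)  2218: Tue (+1)  2219: Wed (+1)  2220: Fri (+2)  2221: Sat (+1)
  2222: Sun (+1)  2223: Mon (+1)  2224: Wed (+2)  2225: Thu (+1) ✓  … (4 more years) …
  2230: Wed (+1)  2231: Thu (+1) ✓  2232: Sat (+2)  2233: Sun (+1)  2234: Mon (+1)
  2235: Tue (+1)  2236: Thu (+2) ✓  2237: Fri (+1)  2238: Sat (+1)  2239: Sun (+1)
  2240: Tue (+2)  2241: Wed (+1)  2242: Thu (+1) ✓  2243: Fri (+1)
Thursday years: 2214, 2225, 2231, 2236, 2242 — 5 in total.

5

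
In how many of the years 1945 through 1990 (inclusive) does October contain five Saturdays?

19

October has 31 days; it has five Saturdays when Saturday falls among the first (month-length − 28) days — i.e. when October 1 is one of Saturday/Friday/Thursday.
October 1 by year: 1945:Mon 1946:Tue 1947:Wed 1948:Fri✓ 1949:Sat✓ 1950:Sun 1951:Mon 1952:Wed 1953:Thu✓ 1954:Fri✓ 1955:Sat✓ 1956:Mon 1957:Tue 1958:Wed 1959:Thu✓ …(16 more)… 1976:Fri✓ 1977:Sat✓ 1978:Sun 1979:Mon 1980:Wed 1981:Thu✓ 1982:Fri✓ 1983:Sat✓ 1984:Mon 1985:Tue 1986:Wed 1987:Thu✓ 1988:Sat✓ 1989:Sun 1990:Mon
Years with five Saturdays: 1948, 1949, 1953, 1954, 1955, 1959, 1960, 1964, 1965, 1966, 1970, 1971, 1976, 1977, 1981, 1982, 1983, 1987, 1988 → 19.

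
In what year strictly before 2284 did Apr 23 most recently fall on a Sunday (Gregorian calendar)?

From one year to the next, a fixed date's weekday advances by 1, or by 2 when a Feb 29 lies between the two dates.
2284: April 23 is Wednesday.
2283: Monday (−2)
2282: Sunday (−1)
Apr 23 falls on a Sunday in 2282.

2282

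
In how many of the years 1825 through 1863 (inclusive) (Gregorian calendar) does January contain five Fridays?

January has 31 days; it has five Fridays when Friday falls among the first (month-length − 28) days — i.e. when January 1 is one of Friday/Thursday/Wednesday.
January 1 by year: 1825:Sat 1826:Sun 1827:Mon 1828:Tue 1829:Thu✓ 1830:Fri✓ 1831:Sat 1832:Sun 1833:Tue 1834:Wed✓ 1835:Thu✓ 1836:Fri✓ 1837:Sun 1838:Mon 1839:Tue …(9 more)… 1849:Mon 1850:Tue 1851:Wed✓ 1852:Thu✓ 1853:Sat 1854:Sun 1855:Mon 1856:Tue 1857:Thu✓ 1858:Fri✓ 1859:Sat 1860:Sun 1861:Tue 1862:Wed✓ 1863:Thu✓
Years with five Fridays: 1829, 1830, 1834, 1835, 1836, 1840, 1841, 1845, 1846, 1847, 1851, 1852, 1857, 1858, 1862, 1863 → 16.

16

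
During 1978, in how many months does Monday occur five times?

4

A month of length L has five Mondays iff its first Monday is on day ≤ L−28 (so day 1–3 in a 31-day month, 1–2 in a 30-day month, day 1 in a leap February).
Checking each month of 1978: Jan starts Sun (31d) ✓; Feb starts Wed (28d); Mar starts Wed (31d); Apr starts Sat (30d); May starts Mon (31d) ✓; Jun starts Thu (30d); Jul starts Sat (31d) ✓; Aug starts Tue (31d); Sep starts Fri (30d); Oct starts Sun (31d) ✓; Nov starts Wed (30d); Dec starts Fri (31d).
Five-Monday months: January, May, July, October → 4.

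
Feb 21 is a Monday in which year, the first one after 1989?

From one year to the next, a fixed date's weekday advances by 1, or by 2 when a Feb 29 lies between the two dates.
1989: February 21 is Tuesday.
1990: Wednesday (+1)
1991: Thursday (+1)
1992: Friday (+1)
1993: Sunday (+2)
1994: Monday (+1)
Feb 21 falls on a Monday in 1994.

1994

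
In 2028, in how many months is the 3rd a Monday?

Check the 3rd of each month of 2028: Jan 3: Mon, Feb 3: Thu, Mar 3: Fri, Apr 3: Mon, May 3: Wed, Jun 3: Sat, Jul 3: Mon, Aug 3: Thu, Sep 3: Sun, Oct 3: Tue, Nov 3: Fri, Dec 3: Sun.
Monday occurs in January, April, July — 3 months.

3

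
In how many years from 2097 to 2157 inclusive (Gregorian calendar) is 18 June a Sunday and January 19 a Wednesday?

2

Check each year's weekday for 18 June and January 19:
  2097: Tue/Sat  2098: Wed/Sun  2099: Thu/Mon  2100: Fri/Tue  2101: Sat/Wed  2102: Sun/Thu  2103: Mon/Fri  2104: Wed/Sat  2105: Thu/Mon  2106: Fri/Tue  2107: Sat/Wed  2108: Mon/Thu  2109: Tue/Sat  2110: Wed/Sun  …(33 more)…  2144: Thu/Sun  2145: Fri/Tue  2146: Sat/Wed  2147: Sun/Thu  2148: Tue/Fri  2149: Wed/Sun  2150: Thu/Mon  2151: Fri/Tue  2152: Sun/Wed ✓  2153: Mon/Fri  2154: Tue/Sat  2155: Wed/Sun  2156: Fri/Mon  2157: Sat/Wed
Both conditions hold in: 2124, 2152 — 2.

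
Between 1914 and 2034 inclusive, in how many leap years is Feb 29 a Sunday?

5

Leap years in 1914–2034: 30 of them.
Feb 29 weekday advances by 5 (mod 7) from one leap year to the next four years later (or differs when a century non-leap intervenes).
Leap-day weekdays: 1916:Tue 1920:Sun✓ 1924:Fri 1928:Wed 1932:Mon 1936:Sat 1940:Thu 1944:Tue 1948:Sun✓ 1952:Fri 1956:Wed 1960:Mon 1964:Sat …(4 more)… 1984:Wed 1988:Mon 1992:Sat 1996:Thu 2000:Tue 2004:Sun✓ 2008:Fri 2012:Wed 2016:Mon 2020:Sat 2024:Thu 2028:Tue 2032:Sun✓
Sunday: 1920, 1948, 1976, 2004, 2032 → 5.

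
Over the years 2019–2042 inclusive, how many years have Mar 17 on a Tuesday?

3

Track Mar 17's weekday year by year (advancing +1, or +2 across a Feb 29):
  2019: Sun  2020: Tue (+2) ✓  2021: Wed (+1)  2022: Thu (+1)  2023: Fri (+1)
  2024: Sun (+2)  2025: Mon (+1)  2026: Tue (+1) ✓  2027: Wed (+1)  2028: Fri (+2)
  2029: Sat (+1)  2030: Sun (+1)  2031: Mon (+1)  2032: Wed (+2)  2033: Thu (+1)
  2034: Fri (+1)  2035: Sat (+1)  2036: Mon (+2)  2037: Tue (+1) ✓  2038: Wed (+1)
  2039: Thu (+1)  2040: Sat (+2)  2041: Sun (+1)  2042: Mon (+1)
Tuesday years: 2020, 2026, 2037 — 3 in total.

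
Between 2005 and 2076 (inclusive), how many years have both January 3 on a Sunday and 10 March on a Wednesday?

Check each year's weekday for January 3 and 10 March:
  2005: Mon/Thu  2006: Tue/Fri  2007: Wed/Sat  2008: Thu/Mon  2009: Sat/Tue  2010: Sun/Wed ✓  2011: Mon/Thu  2012: Tue/Sat  2013: Thu/Sun  2014: Fri/Mon  2015: Sat/Tue  2016: Sun/Thu  2017: Tue/Fri  2018: Wed/Sat  …(44 more)…  2063: Wed/Sat  2064: Thu/Mon  2065: Sat/Tue  2066: Sun/Wed ✓  2067: Mon/Thu  2068: Tue/Sat  2069: Thu/Sun  2070: Fri/Mon  2071: Sat/Tue  2072: Sun/Thu  2073: Tue/Fri  2074: Wed/Sat  2075: Thu/Sun  2076: Fri/Tue
Both conditions hold in: 2010, 2021, 2027, 2038, 2049, 2055, 2066 — 7.

7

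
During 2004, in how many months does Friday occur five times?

5

A month of length L has five Fridays iff its first Friday is on day ≤ L−28 (so day 1–3 in a 31-day month, 1–2 in a 30-day month, day 1 in a leap February).
Checking each month of 2004: Jan starts Thu (31d) ✓; Feb starts Sun (29d); Mar starts Mon (31d); Apr starts Thu (30d) ✓; May starts Sat (31d); Jun starts Tue (30d); Jul starts Thu (31d) ✓; Aug starts Sun (31d); Sep starts Wed (30d); Oct starts Fri (31d) ✓; Nov starts Mon (30d); Dec starts Wed (31d) ✓.
Five-Friday months: January, April, July, October, December → 5.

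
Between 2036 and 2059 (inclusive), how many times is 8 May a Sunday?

Track 8 May's weekday year by year (advancing +1, or +2 across a Feb 29):
  2036: Thu  2037: Fri (+1)  2038: Sat (+1)  2039: Sun (+1) ✓  2040: Tue (+2)
  2041: Wed (+1)  2042: Thu (+1)  2043: Fri (+1)  2044: Sun (+2) ✓  2045: Mon (+1)
  2046: Tue (+1)  2047: Wed (+1)  2048: Fri (+2)  2049: Sat (+1)  2050: Sun (+1) ✓
  2051: Mon (+1)  2052: Wed (+2)  2053: Thu (+1)  2054: Fri (+1)  2055: Sat (+1)
  2056: Mon (+2)  2057: Tue (+1)  2058: Wed (+1)  2059: Thu (+1)
Sunday years: 2039, 2044, 2050 — 3 in total.

3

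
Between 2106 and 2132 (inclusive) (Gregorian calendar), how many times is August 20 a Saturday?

4

Track August 20's weekday year by year (advancing +1, or +2 across a Feb 29):
  2106: Fri  2107: Sat (+1) ✓  2108: Mon (+2)  2109: Tue (+1)  2110: Wed (+1)
  2111: Thu (+1)  2112: Sat (+2) ✓  2113: Sun (+1)  2114: Mon (+1)  2115: Tue (+1)
  2116: Thu (+2)  2117: Fri (+1)  2118: Sat (+1) ✓  2119: Sun (+1)  2120: Tue (+2)
  2121: Wed (+1)  2122: Thu (+1)  2123: Fri (+1)  2124: Sun (+2)  2125: Mon (+1)
  2126: Tue (+1)  2127: Wed (+1)  2128: Fri (+2)  2129: Sat (+1) ✓  2130: Sun (+1)
  2131: Mon (+1)  2132: Wed (+2)
Saturday years: 2107, 2112, 2118, 2129 — 4 in total.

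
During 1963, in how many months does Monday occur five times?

A month of length L has five Mondays iff its first Monday is on day ≤ L−28 (so day 1–3 in a 31-day month, 1–2 in a 30-day month, day 1 in a leap February).
Checking each month of 1963: Jan starts Tue (31d); Feb starts Fri (28d); Mar starts Fri (31d); Apr starts Mon (30d) ✓; May starts Wed (31d); Jun starts Sat (30d); Jul starts Mon (31d) ✓; Aug starts Thu (31d); Sep starts Sun (30d) ✓; Oct starts Tue (31d); Nov starts Fri (30d); Dec starts Sun (31d) ✓.
Five-Monday months: April, July, September, December → 4.

4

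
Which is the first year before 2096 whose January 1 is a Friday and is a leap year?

Jan 1 advances by 2 weekdays after a leap year and by 1 after a common year.
2096: Jan 1 is Sunday (leap).
2095: Saturday
2094: Friday
2093: Thursday
2092: Tuesday (leap)
2091: Monday
2090: Sunday
2089: Saturday
2088: Thursday (leap)
2087: Wednesday
2086: Tuesday
2085: Monday
2084: Saturday (leap)
2083: Friday
2082: Thursday
2081: Wednesday
2080: Monday (leap)
2079: Sunday
2078: Saturday
2077: Friday
2076: Wednesday (leap)
2075: Tuesday
2074: Monday
2073: Sunday
2072: Friday (leap)
2072 begins on a Friday and is a leap year.

2072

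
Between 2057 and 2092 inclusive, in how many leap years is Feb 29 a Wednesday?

1

Leap years in 2057–2092: 9 of them.
Feb 29 weekday advances by 5 (mod 7) from one leap year to the next four years later (or differs when a century non-leap intervenes).
Leap-day weekdays: 2060:Sun 2064:Fri 2068:Wed✓ 2072:Mon 2076:Sat 2080:Thu 2084:Tue 2088:Sun 2092:Fri
Wednesday: 2068 → 1.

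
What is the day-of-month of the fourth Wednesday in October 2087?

22

October 1, 2087 is a Wednesday, so the first Wednesday is the 1st.
The fourth Wednesday is 1 + 21 = 22.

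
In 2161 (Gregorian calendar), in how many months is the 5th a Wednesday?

1

Check the 5th of each month of 2161: Jan 5: Mon, Feb 5: Thu, Mar 5: Thu, Apr 5: Sun, May 5: Tue, Jun 5: Fri, Jul 5: Sun, Aug 5: Wed, Sep 5: Sat, Oct 5: Mon, Nov 5: Thu, Dec 5: Sat.
Wednesday occurs in August — 1 month.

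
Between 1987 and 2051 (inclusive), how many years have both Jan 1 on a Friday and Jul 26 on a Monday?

7

Check each year's weekday for Jan 1 and Jul 26:
  1987: Thu/Sun  1988: Fri/Tue  1989: Sun/Wed  1990: Mon/Thu  1991: Tue/Fri  1992: Wed/Sun  1993: Fri/Mon ✓  1994: Sat/Tue  1995: Sun/Wed  1996: Mon/Fri  1997: Wed/Sat  1998: Thu/Sun  1999: Fri/Mon ✓  2000: Sat/Wed  …(37 more)…  2038: Fri/Mon ✓  2039: Sat/Tue  2040: Sun/Thu  2041: Tue/Fri  2042: Wed/Sat  2043: Thu/Sun  2044: Fri/Tue  2045: Sun/Wed  2046: Mon/Thu  2047: Tue/Fri  2048: Wed/Sun  2049: Fri/Mon ✓  2050: Sat/Tue  2051: Sun/Wed
Both conditions hold in: 1993, 1999, 2010, 2021, 2027, 2038, 2049 — 7.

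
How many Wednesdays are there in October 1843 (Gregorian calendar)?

October 1843 has 31 days and begins on Sunday.
The first Wednesday is October 4.
Wednesdays fall on 4, 11, 18, 25 — that's 4.

4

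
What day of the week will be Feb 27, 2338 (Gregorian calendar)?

January 1, 2338 is a Saturday.
February 27 is day 58 of the year, i.e. 57 days after Jan 1.
57 mod 7 = 1, so advance 1 weekday from Saturday: Sunday.

Sunday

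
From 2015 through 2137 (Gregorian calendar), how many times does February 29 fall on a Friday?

Leap years in 2015–2137: 30 of them.
Feb 29 weekday advances by 5 (mod 7) from one leap year to the next four years later (or differs when a century non-leap intervenes).
Leap-day weekdays: 2016:Mon 2020:Sat 2024:Thu 2028:Tue 2032:Sun 2036:Fri✓ 2040:Wed 2044:Mon 2048:Sat 2052:Thu 2056:Tue 2060:Sun 2064:Fri✓ …(4 more)… 2084:Tue 2088:Sun 2092:Fri✓ 2096:Wed 2104:Fri✓ 2108:Wed 2112:Mon 2116:Sat 2120:Thu 2124:Tue 2128:Sun 2132:Fri✓ 2136:Wed
Friday: 2036, 2064, 2092, 2104, 2132 → 5.

5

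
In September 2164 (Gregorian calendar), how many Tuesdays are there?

4

September 2164 has 30 days and begins on Saturday.
The first Tuesday is September 4.
Tuesdays fall on 4, 11, 18, 25 — that's 4.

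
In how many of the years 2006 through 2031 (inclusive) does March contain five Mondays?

11

March has 31 days; it has five Mondays when Monday falls among the first (month-length − 28) days — i.e. when March 1 is one of Monday/Sunday/Saturday.
March 1 by year: 2006:Wed 2007:Thu 2008:Sat✓ 2009:Sun✓ 2010:Mon✓ 2011:Tue 2012:Thu 2013:Fri 2014:Sat✓ 2015:Sun✓ 2016:Tue 2017:Wed 2018:Thu 2019:Fri 2020:Sun✓ 2021:Mon✓ 2022:Tue 2023:Wed 2024:Fri 2025:Sat✓ 2026:Sun✓ 2027:Mon✓ 2028:Wed 2029:Thu 2030:Fri 2031:Sat✓
Years with five Mondays: 2008, 2009, 2010, 2014, 2015, 2020, 2021, 2025, 2026, 2027, 2031 → 11.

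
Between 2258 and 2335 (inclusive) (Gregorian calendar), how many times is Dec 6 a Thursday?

Track Dec 6's weekday year by year (advancing +1, or +2 across a Feb 29):
  2258: Mon  2259: Tue (+1)  2260: Thu (+2) ✓  2261: Fri (+1)  2262: Sat (+1)
  2263: Sun (+1)  2264: Tue (+2)  2265: Wed (+1)  2266: Thu (+1) ✓  2267: Fri (+1)
  2268: Sun (+2)  2269: Mon (+1)  2270: Tue (+1)  2271: Wed (+1)  … (50 more years) …
  2322: Wed (+1)  2323: Thu (+1) ✓  2324: Sat (+2)  2325: Sun (+1)  2326: Mon (+1)
  2327: Tue (+1)  2328: Thu (+2) ✓  2329: Fri (+1)  2330: Sat (+1)  2331: Sun (+1)
  2332: Tue (+2)  2333: Wed (+1)  2334: Thu (+1) ✓  2335: Fri (+1)
Thursday years: 2260, 2266, 2277, 2283, 2288, 2294, 2300, 2306, 2317, 2323, 2328, 2334 — 12 in total.

12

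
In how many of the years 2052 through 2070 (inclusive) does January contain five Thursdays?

January has 31 days; it has five Thursdays when Thursday falls among the first (month-length − 28) days — i.e. when January 1 is one of Thursday/Wednesday/Tuesday.
January 1 by year: 2052:Mon 2053:Wed✓ 2054:Thu✓ 2055:Fri 2056:Sat 2057:Mon 2058:Tue✓ 2059:Wed✓ 2060:Thu✓ 2061:Sat 2062:Sun 2063:Mon 2064:Tue✓ 2065:Thu✓ 2066:Fri 2067:Sat 2068:Sun 2069:Tue✓ 2070:Wed✓
Years with five Thursdays: 2053, 2054, 2058, 2059, 2060, 2064, 2065, 2069, 2070 → 9.

9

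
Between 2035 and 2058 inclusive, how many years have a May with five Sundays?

10

May has 31 days; it has five Sundays when Sunday falls among the first (month-length − 28) days — i.e. when May 1 is one of Sunday/Saturday/Friday.
May 1 by year: 2035:Tue 2036:Thu 2037:Fri✓ 2038:Sat✓ 2039:Sun✓ 2040:Tue 2041:Wed 2042:Thu 2043:Fri✓ 2044:Sun✓ 2045:Mon 2046:Tue 2047:Wed 2048:Fri✓ 2049:Sat✓ 2050:Sun✓ 2051:Mon 2052:Wed 2053:Thu 2054:Fri✓ 2055:Sat✓ 2056:Mon 2057:Tue 2058:Wed
Years with five Sundays: 2037, 2038, 2039, 2043, 2044, 2048, 2049, 2050, 2054, 2055 → 10.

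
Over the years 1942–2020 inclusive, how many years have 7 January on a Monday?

Track 7 January's weekday year by year (advancing +1, or +2 across a Feb 29):
  1942: Wed  1943: Thu (+1)  1944: Fri (+1)  1945: Sun (+2)  1946: Mon (+1) ✓
  1947: Tue (+1)  1948: Wed (+1)  1949: Fri (+2)  1950: Sat (+1)  1951: Sun (+1)
  1952: Mon (+1) ✓  1953: Wed (+2)  1954: Thu (+1)  1955: Fri (+1)  … (51 more years) …
  2007: Sun (+1)  2008: Mon (+1) ✓  2009: Wed (+2)  2010: Thu (+1)  2011: Fri (+1)
  2012: Sat (+1)  2013: Mon (+2) ✓  2014: Tue (+1)  2015: Wed (+1)  2016: Thu (+1)
  2017: Sat (+2)  2018: Sun (+1)  2019: Mon (+1) ✓  2020: Tue (+1)
Monday years: 1946, 1952, 1957, 1963, 1974, 1980, 1985, 1991, 2002, 2008, 2013, 2019 — 12 in total.

12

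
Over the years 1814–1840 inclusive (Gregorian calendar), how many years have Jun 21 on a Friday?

4

Track Jun 21's weekday year by year (advancing +1, or +2 across a Feb 29):
  1814: Tue  1815: Wed (+1)  1816: Fri (+2) ✓  1817: Sat (+1)  1818: Sun (+1)
  1819: Mon (+1)  1820: Wed (+2)  1821: Thu (+1)  1822: Fri (+1) ✓  1823: Sat (+1)
  1824: Mon (+2)  1825: Tue (+1)  1826: Wed (+1)  1827: Thu (+1)  1828: Sat (+2)
  1829: Sun (+1)  1830: Mon (+1)  1831: Tue (+1)  1832: Thu (+2)  1833: Fri (+1) ✓
  1834: Sat (+1)  1835: Sun (+1)  1836: Tue (+2)  1837: Wed (+1)  1838: Thu (+1)
  1839: Fri (+1) ✓  1840: Sun (+2)
Friday years: 1816, 1822, 1833, 1839 — 4 in total.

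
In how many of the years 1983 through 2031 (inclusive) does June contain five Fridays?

June has 30 days; it has five Fridays when Friday falls among the first (month-length − 28) days — i.e. when June 1 is one of Friday/Thursday.
June 1 by year: 1983:Wed 1984:Fri✓ 1985:Sat 1986:Sun 1987:Mon 1988:Wed 1989:Thu✓ 1990:Fri✓ 1991:Sat 1992:Mon 1993:Tue 1994:Wed 1995:Thu✓ 1996:Sat 1997:Sun …(19 more)… 2017:Thu✓ 2018:Fri✓ 2019:Sat 2020:Mon 2021:Tue 2022:Wed 2023:Thu✓ 2024:Sat 2025:Sun 2026:Mon 2027:Tue 2028:Thu✓ 2029:Fri✓ 2030:Sat 2031:Sun
Years with five Fridays: 1984, 1989, 1990, 1995, 2000, 2001, 2006, 2007, 2012, 2017, 2018, 2023, 2028, 2029 → 14.

14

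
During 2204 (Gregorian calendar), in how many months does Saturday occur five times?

A month of length L has five Saturdays iff its first Saturday is on day ≤ L−28 (so day 1–3 in a 31-day month, 1–2 in a 30-day month, day 1 in a leap February).
Checking each month of 2204: Jan starts Sun (31d); Feb starts Wed (29d); Mar starts Thu (31d) ✓; Apr starts Sun (30d); May starts Tue (31d); Jun starts Fri (30d) ✓; Jul starts Sun (31d); Aug starts Wed (31d); Sep starts Sat (30d) ✓; Oct starts Mon (31d); Nov starts Thu (30d); Dec starts Sat (31d) ✓.
Five-Saturday months: March, June, September, December → 4.

4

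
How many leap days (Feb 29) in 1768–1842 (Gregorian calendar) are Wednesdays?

Leap years in 1768–1842: 18 of them.
Feb 29 weekday advances by 5 (mod 7) from one leap year to the next four years later (or differs when a century non-leap intervenes).
Leap-day weekdays: 1768:Mon 1772:Sat 1776:Thu 1780:Tue 1784:Sun 1788:Fri 1792:Wed✓ 1796:Mon 1804:Wed✓ 1808:Mon 1812:Sat 1816:Thu 1820:Tue 1824:Sun 1828:Fri 1832:Wed✓ 1836:Mon 1840:Sat
Wednesday: 1792, 1804, 1832 → 3.

3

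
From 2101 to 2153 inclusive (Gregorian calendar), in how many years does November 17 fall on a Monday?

Track November 17's weekday year by year (advancing +1, or +2 across a Feb 29):
  2101: Thu  2102: Fri (+1)  2103: Sat (+1)  2104: Mon (+2) ✓  2105: Tue (+1)
  2106: Wed (+1)  2107: Thu (+1)  2108: Sat (+2)  2109: Sun (+1)  2110: Mon (+1) ✓
  2111: Tue (+1)  2112: Thu (+2)  2113: Fri (+1)  2114: Sat (+1)  … (25 more years) …
  2140: Thu (+2)  2141: Fri (+1)  2142: Sat (+1)  2143: Sun (+1)  2144: Tue (+2)
  2145: Wed (+1)  2146: Thu (+1)  2147: Fri (+1)  2148: Sun (+2)  2149: Mon (+1) ✓
  2150: Tue (+1)  2151: Wed (+1)  2152: Fri (+2)  2153: Sat (+1)
Monday years: 2104, 2110, 2121, 2127, 2132, 2138, 2149 — 7 in total.

7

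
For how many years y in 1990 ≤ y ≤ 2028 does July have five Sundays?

July has 31 days; it has five Sundays when Sunday falls among the first (month-length − 28) days — i.e. when July 1 is one of Sunday/Saturday/Friday.
July 1 by year: 1990:Sun✓ 1991:Mon 1992:Wed 1993:Thu 1994:Fri✓ 1995:Sat✓ 1996:Mon 1997:Tue 1998:Wed 1999:Thu 2000:Sat✓ 2001:Sun✓ 2002:Mon 2003:Tue 2004:Thu …(9 more)… 2014:Tue 2015:Wed 2016:Fri✓ 2017:Sat✓ 2018:Sun✓ 2019:Mon 2020:Wed 2021:Thu 2022:Fri✓ 2023:Sat✓ 2024:Mon 2025:Tue 2026:Wed 2027:Thu 2028:Sat✓
Years with five Sundays: 1990, 1994, 1995, 2000, 2001, 2005, 2006, 2007, 2011, 2012, 2016, 2017, 2018, 2022, 2023, 2028 → 16.

16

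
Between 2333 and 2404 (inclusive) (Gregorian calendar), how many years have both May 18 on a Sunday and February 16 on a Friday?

0

Check each year's weekday for May 18 and February 16:
  2333: Thu/Thu  2334: Fri/Fri  2335: Sat/Sat  2336: Mon/Sun  2337: Tue/Tue  2338: Wed/Wed  2339: Thu/Thu  2340: Sat/Fri  2341: Sun/Sun  2342: Mon/Mon  2343: Tue/Tue  2344: Thu/Wed  2345: Fri/Fri  2346: Sat/Sat  …(44 more)…  2391: Sat/Sat  2392: Mon/Sun  2393: Tue/Tue  2394: Wed/Wed  2395: Thu/Thu  2396: Sat/Fri  2397: Sun/Sun  2398: Mon/Mon  2399: Tue/Tue  2400: Thu/Wed  2401: Fri/Fri  2402: Sat/Sat  2403: Sun/Sun  2404: Tue/Mon
Both conditions hold in: no year — 0.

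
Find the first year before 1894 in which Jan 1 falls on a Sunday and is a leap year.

1888

Jan 1 advances by 2 weekdays after a leap year and by 1 after a common year.
1894: Jan 1 is Monday.
1893: Sunday
1892: Friday (leap)
1891: Thursday
1890: Wednesday
1889: Tuesday
1888: Sunday (leap)
1888 begins on a Sunday and is a leap year.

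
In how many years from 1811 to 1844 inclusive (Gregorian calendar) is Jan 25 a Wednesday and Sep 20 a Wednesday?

Check each year's weekday for Jan 25 and Sep 20:
  1811: Fri/Fri  1812: Sat/Sun  1813: Mon/Mon  1814: Tue/Tue  1815: Wed/Wed ✓  1816: Thu/Fri  1817: Sat/Sat  1818: Sun/Sun  1819: Mon/Mon  1820: Tue/Wed  1821: Thu/Thu  1822: Fri/Fri  1823: Sat/Sat  1824: Sun/Mon  …(6 more)…  1831: Tue/Tue  1832: Wed/Thu  1833: Fri/Fri  1834: Sat/Sat  1835: Sun/Sun  1836: Mon/Tue  1837: Wed/Wed ✓  1838: Thu/Thu  1839: Fri/Fri  1840: Sat/Sun  1841: Mon/Mon  1842: Tue/Tue  1843: Wed/Wed ✓  1844: Thu/Fri
Both conditions hold in: 1815, 1826, 1837, 1843 — 4.

4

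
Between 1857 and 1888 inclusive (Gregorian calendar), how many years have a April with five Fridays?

10

April has 30 days; it has five Fridays when Friday falls among the first (month-length − 28) days — i.e. when April 1 is one of Friday/Thursday.
April 1 by year: 1857:Wed 1858:Thu✓ 1859:Fri✓ 1860:Sun 1861:Mon 1862:Tue 1863:Wed 1864:Fri✓ 1865:Sat 1866:Sun 1867:Mon 1868:Wed 1869:Thu✓ 1870:Fri✓ 1871:Sat 1872:Mon 1873:Tue 1874:Wed 1875:Thu✓ 1876:Sat 1877:Sun 1878:Mon 1879:Tue 1880:Thu✓ 1881:Fri✓ 1882:Sat 1883:Sun 1884:Tue 1885:Wed 1886:Thu✓ 1887:Fri✓ 1888:Sun
Years with five Fridays: 1858, 1859, 1864, 1869, 1870, 1875, 1880, 1881, 1886, 1887 → 10.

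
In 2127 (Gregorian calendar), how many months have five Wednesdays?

A month of length L has five Wednesdays iff its first Wednesday is on day ≤ L−28 (so day 1–3 in a 31-day month, 1–2 in a 30-day month, day 1 in a leap February).
Checking each month of 2127: Jan starts Wed (31d) ✓; Feb starts Sat (28d); Mar starts Sat (31d); Apr starts Tue (30d) ✓; May starts Thu (31d); Jun starts Sun (30d); Jul starts Tue (31d) ✓; Aug starts Fri (31d); Sep starts Mon (30d); Oct starts Wed (31d) ✓; Nov starts Sat (30d); Dec starts Mon (31d) ✓.
Five-Wednesday months: January, April, July, October, December → 5.

5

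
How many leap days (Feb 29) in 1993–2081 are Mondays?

Leap years in 1993–2081: 22 of them.
Feb 29 weekday advances by 5 (mod 7) from one leap year to the next four years later (or differs when a century non-leap intervenes).
Leap-day weekdays: 1996:Thu 2000:Tue 2004:Sun 2008:Fri 2012:Wed 2016:Mon✓ 2020:Sat 2024:Thu 2028:Tue 2032:Sun 2036:Fri 2040:Wed 2044:Mon✓ 2048:Sat 2052:Thu 2056:Tue 2060:Sun 2064:Fri 2068:Wed 2072:Mon✓ 2076:Sat 2080:Thu
Monday: 2016, 2044, 2072 → 3.

3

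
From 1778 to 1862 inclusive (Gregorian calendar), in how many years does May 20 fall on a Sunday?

Track May 20's weekday year by year (advancing +1, or +2 across a Feb 29):
  1778: Wed  1779: Thu (+1)  1780: Sat (+2)  1781: Sun (+1) ✓  1782: Mon (+1)
  1783: Tue (+1)  1784: Thu (+2)  1785: Fri (+1)  1786: Sat (+1)  1787: Sun (+1) ✓
  1788: Tue (+2)  1789: Wed (+1)  1790: Thu (+1)  1791: Fri (+1)  … (57 more years) …
  1849: Sun (+1) ✓  1850: Mon (+1)  1851: Tue (+1)  1852: Thu (+2)  1853: Fri (+1)
  1854: Sat (+1)  1855: Sun (+1) ✓  1856: Tue (+2)  1857: Wed (+1)  1858: Thu (+1)
  1859: Fri (+1)  1860: Sun (+2) ✓  1861: Mon (+1)  1862: Tue (+1)
Sunday years: 1781, 1787, 1792, 1798, 1804, 1810, 1821, 1827, 1832, 1838, 1849, 1855, 1860 — 13 in total.

13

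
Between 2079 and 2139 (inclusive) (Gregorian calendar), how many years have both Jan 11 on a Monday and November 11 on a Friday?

Check each year's weekday for Jan 11 and November 11:
  2079: Wed/Sat  2080: Thu/Mon  2081: Sat/Tue  2082: Sun/Wed  2083: Mon/Thu  2084: Tue/Sat  2085: Thu/Sun  2086: Fri/Mon  2087: Sat/Tue  2088: Sun/Thu  2089: Tue/Fri  2090: Wed/Sat  2091: Thu/Sun  2092: Fri/Tue  …(33 more)…  2126: Fri/Mon  2127: Sat/Tue  2128: Sun/Thu  2129: Tue/Fri  2130: Wed/Sat  2131: Thu/Sun  2132: Fri/Tue  2133: Sun/Wed  2134: Mon/Thu  2135: Tue/Fri  2136: Wed/Sun  2137: Fri/Mon  2138: Sat/Tue  2139: Sun/Wed
Both conditions hold in: 2112 — 1.

1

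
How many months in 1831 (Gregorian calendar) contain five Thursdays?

4

A month of length L has five Thursdays iff its first Thursday is on day ≤ L−28 (so day 1–3 in a 31-day month, 1–2 in a 30-day month, day 1 in a leap February).
Checking each month of 1831: Jan starts Sat (31d); Feb starts Tue (28d); Mar starts Tue (31d) ✓; Apr starts Fri (30d); May starts Sun (31d); Jun starts Wed (30d) ✓; Jul starts Fri (31d); Aug starts Mon (31d); Sep starts Thu (30d) ✓; Oct starts Sat (31d); Nov starts Tue (30d); Dec starts Thu (31d) ✓.
Five-Thursday months: March, June, September, December → 4.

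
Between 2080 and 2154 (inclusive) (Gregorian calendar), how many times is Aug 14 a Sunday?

Track Aug 14's weekday year by year (advancing +1, or +2 across a Feb 29):
  2080: Wed  2081: Thu (+1)  2082: Fri (+1)  2083: Sat (+1)  2084: Mon (+2)
  2085: Tue (+1)  2086: Wed (+1)  2087: Thu (+1)  2088: Sat (+2)  2089: Sun (+1) ✓
  2090: Mon (+1)  2091: Tue (+1)  2092: Thu (+2)  2093: Fri (+1)  … (47 more years) …
  2141: Mon (+1)  2142: Tue (+1)  2143: Wed (+1)  2144: Fri (+2)  2145: Sat (+1)
  2146: Sun (+1) ✓  2147: Mon (+1)  2148: Wed (+2)  2149: Thu (+1)  2150: Fri (+1)
  2151: Sat (+1)  2152: Mon (+2)  2153: Tue (+1)  2154: Wed (+1)
Sunday years: 2089, 2095, 2101, 2107, 2112, 2118, 2129, 2135, 2140, 2146 — 10 in total.

10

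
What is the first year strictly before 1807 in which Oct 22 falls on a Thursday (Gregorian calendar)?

From one year to the next, a fixed date's weekday advances by 1, or by 2 when a Feb 29 lies between the two dates.
1807: October 22 is Thursday.
1806: Wednesday (−1)
1805: Tuesday (−1)
1804: Monday (−1)
1803: Saturday (−2)
1802: Friday (−1)
1801: Thursday (−1)
Oct 22 falls on a Thursday in 1801.

1801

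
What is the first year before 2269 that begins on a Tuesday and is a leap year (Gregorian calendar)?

Jan 1 advances by 2 weekdays after a leap year and by 1 after a common year.
2269: Jan 1 is Friday.
2268: Wednesday (leap)
2267: Tuesday
2266: Monday
2265: Sunday
2264: Friday (leap)
2263: Thursday
2262: Wednesday
2261: Tuesday
2260: Sunday (leap)
2259: Saturday
2258: Friday
2257: Thursday
2256: Tuesday (leap)
2256 begins on a Tuesday and is a leap year.

2256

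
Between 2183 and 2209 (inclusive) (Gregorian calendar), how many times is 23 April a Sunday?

Track 23 April's weekday year by year (advancing +1, or +2 across a Feb 29):
  2183: Wed  2184: Fri (+2)  2185: Sat (+1)  2186: Sun (+1) ✓  2187: Mon (+1)
  2188: Wed (+2)  2189: Thu (+1)  2190: Fri (+1)  2191: Sat (+1)  2192: Mon (+2)
  2193: Tue (+1)  2194: Wed (+1)  2195: Thu (+1)  2196: Sat (+2)  2197: Sun (+1) ✓
  2198: Mon (+1)  2199: Tue (+1)  2200: Wed (+1)  2201: Thu (+1)  2202: Fri (+1)
  2203: Sat (+1)  2204: Mon (+2)  2205: Tue (+1)  2206: Wed (+1)  2207: Thu (+1)
  2208: Sat (+2)  2209: Sun (+1) ✓
Sunday years: 2186, 2197, 2209 — 3 in total.

3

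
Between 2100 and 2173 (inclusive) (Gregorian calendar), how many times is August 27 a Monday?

11

Track August 27's weekday year by year (advancing +1, or +2 across a Feb 29):
  2100: Fri  2101: Sat (+1)  2102: Sun (+1)  2103: Mon (+1) ✓  2104: Wed (+2)
  2105: Thu (+1)  2106: Fri (+1)  2107: Sat (+1)  2108: Mon (+2) ✓  2109: Tue (+1)
  2110: Wed (+1)  2111: Thu (+1)  2112: Sat (+2)  2113: Sun (+1)  … (46 more years) …
  2160: Wed (+2)  2161: Thu (+1)  2162: Fri (+1)  2163: Sat (+1)  2164: Mon (+2) ✓
  2165: Tue (+1)  2166: Wed (+1)  2167: Thu (+1)  2168: Sat (+2)  2169: Sun (+1)
  2170: Mon (+1) ✓  2171: Tue (+1)  2172: Thu (+2)  2173: Fri (+1)
Monday years: 2103, 2108, 2114, 2125, 2131, 2136, 2142, 2153, 2159, 2164, 2170 — 11 in total.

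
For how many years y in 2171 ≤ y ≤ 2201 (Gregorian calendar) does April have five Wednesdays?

10

April has 30 days; it has five Wednesdays when Wednesday falls among the first (month-length − 28) days — i.e. when April 1 is one of Wednesday/Tuesday.
April 1 by year: 2171:Mon 2172:Wed✓ 2173:Thu 2174:Fri 2175:Sat 2176:Mon 2177:Tue✓ 2178:Wed✓ 2179:Thu 2180:Sat 2181:Sun 2182:Mon 2183:Tue✓ 2184:Thu 2185:Fri 2186:Sat 2187:Sun 2188:Tue✓ 2189:Wed✓ 2190:Thu 2191:Fri 2192:Sun 2193:Mon 2194:Tue✓ 2195:Wed✓ 2196:Fri 2197:Sat 2198:Sun 2199:Mon 2200:Tue✓ 2201:Wed✓
Years with five Wednesdays: 2172, 2177, 2178, 2183, 2188, 2189, 2194, 2195, 2200, 2201 → 10.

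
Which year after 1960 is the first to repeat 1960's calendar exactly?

1988

Two years share a calendar iff Jan 1 falls on the same weekday and both are leap or both are common. 1960: Jan 1 is Friday, leap year.
1961: Jan 1 Sunday, common
1962: Jan 1 Monday, common
1963: Jan 1 Tuesday, common
1964: Jan 1 Wednesday, leap
1965: Jan 1 Friday, common
1966: Jan 1 Saturday, common
1967: Jan 1 Sunday, common
1968: Jan 1 Monday, leap
1969: Jan 1 Wednesday, common
1970: Jan 1 Thursday, common
1971: Jan 1 Friday, common
1972: Jan 1 Saturday, leap
1973: Jan 1 Monday, common
1974: Jan 1 Tuesday, common
1975: Jan 1 Wednesday, common
1976: Jan 1 Thursday, leap
1977: Jan 1 Saturday, common
1978: Jan 1 Sunday, common
1979: Jan 1 Monday, common
1980: Jan 1 Tuesday, leap
1981: Jan 1 Thursday, common
1982: Jan 1 Friday, common
1983: Jan 1 Saturday, common
1984: Jan 1 Sunday, leap
1985: Jan 1 Tuesday, common
1986: Jan 1 Wednesday, common
1987: Jan 1 Thursday, common
1988: Jan 1 Friday, leap
1988 matches on both conditions.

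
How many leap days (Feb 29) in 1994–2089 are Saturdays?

3

Leap years in 1994–2089: 24 of them.
Feb 29 weekday advances by 5 (mod 7) from one leap year to the next four years later (or differs when a century non-leap intervenes).
Leap-day weekdays: 1996:Thu 2000:Tue 2004:Sun 2008:Fri 2012:Wed 2016:Mon 2020:Sat✓ 2024:Thu 2028:Tue 2032:Sun 2036:Fri 2040:Wed 2044:Mon 2048:Sat✓ 2052:Thu 2056:Tue 2060:Sun 2064:Fri 2068:Wed 2072:Mon 2076:Sat✓ 2080:Thu 2084:Tue 2088:Sun
Saturday: 2020, 2048, 2076 → 3.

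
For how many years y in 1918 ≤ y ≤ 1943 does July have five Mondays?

July has 31 days; it has five Mondays when Monday falls among the first (month-length − 28) days — i.e. when July 1 is one of Monday/Sunday/Saturday.
July 1 by year: 1918:Mon✓ 1919:Tue 1920:Thu 1921:Fri 1922:Sat✓ 1923:Sun✓ 1924:Tue 1925:Wed 1926:Thu 1927:Fri 1928:Sun✓ 1929:Mon✓ 1930:Tue 1931:Wed 1932:Fri 1933:Sat✓ 1934:Sun✓ 1935:Mon✓ 1936:Wed 1937:Thu 1938:Fri 1939:Sat✓ 1940:Mon✓ 1941:Tue 1942:Wed 1943:Thu
Years with five Mondays: 1918, 1922, 1923, 1928, 1929, 1933, 1934, 1935, 1939, 1940 → 10.

10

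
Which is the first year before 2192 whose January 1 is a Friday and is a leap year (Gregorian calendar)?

Jan 1 advances by 2 weekdays after a leap year and by 1 after a common year.
2192: Jan 1 is Sunday (leap).
2191: Saturday
2190: Friday
2189: Thursday
2188: Tuesday (leap)
2187: Monday
2186: Sunday
2185: Saturday
2184: Thursday (leap)
2183: Wednesday
2182: Tuesday
2181: Monday
2180: Saturday (leap)
2179: Friday
2178: Thursday
2177: Wednesday
2176: Monday (leap)
2175: Sunday
2174: Saturday
2173: Friday
2172: Wednesday (leap)
2171: Tuesday
2170: Monday
2169: Sunday
2168: Friday (leap)
2168 begins on a Friday and is a leap year.

2168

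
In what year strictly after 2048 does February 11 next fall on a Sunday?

2052

From one year to the next, a fixed date's weekday advances by 1, or by 2 when a Feb 29 lies between the two dates.
2048: February 11 is Tuesday.
2049: Thursday (+2)
2050: Friday (+1)
2051: Saturday (+1)
2052: Sunday (+1)
February 11 falls on a Sunday in 2052.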